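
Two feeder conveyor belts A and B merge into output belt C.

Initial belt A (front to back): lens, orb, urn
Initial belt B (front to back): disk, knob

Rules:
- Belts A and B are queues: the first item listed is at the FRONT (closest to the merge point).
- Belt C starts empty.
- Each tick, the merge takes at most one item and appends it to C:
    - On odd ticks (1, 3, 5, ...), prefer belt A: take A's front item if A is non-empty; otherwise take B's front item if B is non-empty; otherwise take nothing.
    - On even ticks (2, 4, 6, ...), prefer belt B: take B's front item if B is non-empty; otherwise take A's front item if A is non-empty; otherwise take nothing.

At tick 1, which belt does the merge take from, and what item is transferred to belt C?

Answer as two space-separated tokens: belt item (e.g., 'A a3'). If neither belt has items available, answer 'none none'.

Tick 1: prefer A, take lens from A; A=[orb,urn] B=[disk,knob] C=[lens]

Answer: A lens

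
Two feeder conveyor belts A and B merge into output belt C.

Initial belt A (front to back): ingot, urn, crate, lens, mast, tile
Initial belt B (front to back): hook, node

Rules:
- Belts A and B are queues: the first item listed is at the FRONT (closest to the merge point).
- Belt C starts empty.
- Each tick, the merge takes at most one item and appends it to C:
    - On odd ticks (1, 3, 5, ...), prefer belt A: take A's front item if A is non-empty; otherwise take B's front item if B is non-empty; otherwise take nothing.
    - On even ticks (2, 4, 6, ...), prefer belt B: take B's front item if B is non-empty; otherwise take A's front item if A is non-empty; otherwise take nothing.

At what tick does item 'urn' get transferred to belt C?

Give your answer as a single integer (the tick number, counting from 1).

Answer: 3

Derivation:
Tick 1: prefer A, take ingot from A; A=[urn,crate,lens,mast,tile] B=[hook,node] C=[ingot]
Tick 2: prefer B, take hook from B; A=[urn,crate,lens,mast,tile] B=[node] C=[ingot,hook]
Tick 3: prefer A, take urn from A; A=[crate,lens,mast,tile] B=[node] C=[ingot,hook,urn]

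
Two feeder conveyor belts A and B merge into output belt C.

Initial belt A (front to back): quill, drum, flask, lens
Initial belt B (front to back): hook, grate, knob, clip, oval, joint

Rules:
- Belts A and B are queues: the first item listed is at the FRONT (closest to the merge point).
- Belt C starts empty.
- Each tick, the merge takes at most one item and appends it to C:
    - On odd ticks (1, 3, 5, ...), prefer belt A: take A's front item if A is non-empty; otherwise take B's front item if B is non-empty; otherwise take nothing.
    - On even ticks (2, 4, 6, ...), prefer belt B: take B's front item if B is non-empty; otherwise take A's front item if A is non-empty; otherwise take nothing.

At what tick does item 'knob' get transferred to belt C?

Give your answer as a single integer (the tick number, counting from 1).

Answer: 6

Derivation:
Tick 1: prefer A, take quill from A; A=[drum,flask,lens] B=[hook,grate,knob,clip,oval,joint] C=[quill]
Tick 2: prefer B, take hook from B; A=[drum,flask,lens] B=[grate,knob,clip,oval,joint] C=[quill,hook]
Tick 3: prefer A, take drum from A; A=[flask,lens] B=[grate,knob,clip,oval,joint] C=[quill,hook,drum]
Tick 4: prefer B, take grate from B; A=[flask,lens] B=[knob,clip,oval,joint] C=[quill,hook,drum,grate]
Tick 5: prefer A, take flask from A; A=[lens] B=[knob,clip,oval,joint] C=[quill,hook,drum,grate,flask]
Tick 6: prefer B, take knob from B; A=[lens] B=[clip,oval,joint] C=[quill,hook,drum,grate,flask,knob]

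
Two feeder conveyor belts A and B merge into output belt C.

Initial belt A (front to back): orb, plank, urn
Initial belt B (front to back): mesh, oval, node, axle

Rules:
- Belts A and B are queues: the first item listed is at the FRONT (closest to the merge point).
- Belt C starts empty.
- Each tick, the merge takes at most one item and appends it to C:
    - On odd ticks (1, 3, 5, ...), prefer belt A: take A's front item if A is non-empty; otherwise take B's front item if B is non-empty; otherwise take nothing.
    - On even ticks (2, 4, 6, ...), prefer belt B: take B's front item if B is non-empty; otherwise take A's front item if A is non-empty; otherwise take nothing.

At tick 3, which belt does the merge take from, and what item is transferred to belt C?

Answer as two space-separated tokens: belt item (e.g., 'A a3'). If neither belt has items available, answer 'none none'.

Tick 1: prefer A, take orb from A; A=[plank,urn] B=[mesh,oval,node,axle] C=[orb]
Tick 2: prefer B, take mesh from B; A=[plank,urn] B=[oval,node,axle] C=[orb,mesh]
Tick 3: prefer A, take plank from A; A=[urn] B=[oval,node,axle] C=[orb,mesh,plank]

Answer: A plank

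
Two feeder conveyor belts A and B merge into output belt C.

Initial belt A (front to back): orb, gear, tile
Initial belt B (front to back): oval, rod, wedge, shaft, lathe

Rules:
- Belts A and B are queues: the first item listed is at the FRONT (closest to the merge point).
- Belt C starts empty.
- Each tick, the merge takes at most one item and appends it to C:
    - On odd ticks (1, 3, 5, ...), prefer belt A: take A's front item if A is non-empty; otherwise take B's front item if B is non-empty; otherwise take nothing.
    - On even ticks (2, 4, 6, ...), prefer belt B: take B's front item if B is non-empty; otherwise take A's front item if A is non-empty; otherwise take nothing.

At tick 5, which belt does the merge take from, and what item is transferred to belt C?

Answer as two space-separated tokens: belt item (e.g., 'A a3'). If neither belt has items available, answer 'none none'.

Tick 1: prefer A, take orb from A; A=[gear,tile] B=[oval,rod,wedge,shaft,lathe] C=[orb]
Tick 2: prefer B, take oval from B; A=[gear,tile] B=[rod,wedge,shaft,lathe] C=[orb,oval]
Tick 3: prefer A, take gear from A; A=[tile] B=[rod,wedge,shaft,lathe] C=[orb,oval,gear]
Tick 4: prefer B, take rod from B; A=[tile] B=[wedge,shaft,lathe] C=[orb,oval,gear,rod]
Tick 5: prefer A, take tile from A; A=[-] B=[wedge,shaft,lathe] C=[orb,oval,gear,rod,tile]

Answer: A tile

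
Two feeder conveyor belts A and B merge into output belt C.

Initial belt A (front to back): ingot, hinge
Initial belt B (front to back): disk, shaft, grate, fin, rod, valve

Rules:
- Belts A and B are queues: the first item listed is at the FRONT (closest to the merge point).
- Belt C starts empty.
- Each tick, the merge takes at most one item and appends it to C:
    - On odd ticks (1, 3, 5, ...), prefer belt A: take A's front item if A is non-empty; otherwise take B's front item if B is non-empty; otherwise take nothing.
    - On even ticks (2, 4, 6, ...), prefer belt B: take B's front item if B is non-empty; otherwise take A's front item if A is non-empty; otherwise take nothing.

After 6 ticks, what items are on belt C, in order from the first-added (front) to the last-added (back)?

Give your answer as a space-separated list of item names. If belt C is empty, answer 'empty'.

Tick 1: prefer A, take ingot from A; A=[hinge] B=[disk,shaft,grate,fin,rod,valve] C=[ingot]
Tick 2: prefer B, take disk from B; A=[hinge] B=[shaft,grate,fin,rod,valve] C=[ingot,disk]
Tick 3: prefer A, take hinge from A; A=[-] B=[shaft,grate,fin,rod,valve] C=[ingot,disk,hinge]
Tick 4: prefer B, take shaft from B; A=[-] B=[grate,fin,rod,valve] C=[ingot,disk,hinge,shaft]
Tick 5: prefer A, take grate from B; A=[-] B=[fin,rod,valve] C=[ingot,disk,hinge,shaft,grate]
Tick 6: prefer B, take fin from B; A=[-] B=[rod,valve] C=[ingot,disk,hinge,shaft,grate,fin]

Answer: ingot disk hinge shaft grate fin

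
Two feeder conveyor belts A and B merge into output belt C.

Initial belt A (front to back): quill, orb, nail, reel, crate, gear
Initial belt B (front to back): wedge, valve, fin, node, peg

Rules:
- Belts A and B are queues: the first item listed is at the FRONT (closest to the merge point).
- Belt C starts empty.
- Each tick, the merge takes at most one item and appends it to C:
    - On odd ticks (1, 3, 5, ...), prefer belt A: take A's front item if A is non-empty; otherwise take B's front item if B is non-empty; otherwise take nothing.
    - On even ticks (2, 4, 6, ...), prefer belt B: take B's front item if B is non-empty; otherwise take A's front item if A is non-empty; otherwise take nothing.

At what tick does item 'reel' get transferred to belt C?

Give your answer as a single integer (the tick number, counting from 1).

Tick 1: prefer A, take quill from A; A=[orb,nail,reel,crate,gear] B=[wedge,valve,fin,node,peg] C=[quill]
Tick 2: prefer B, take wedge from B; A=[orb,nail,reel,crate,gear] B=[valve,fin,node,peg] C=[quill,wedge]
Tick 3: prefer A, take orb from A; A=[nail,reel,crate,gear] B=[valve,fin,node,peg] C=[quill,wedge,orb]
Tick 4: prefer B, take valve from B; A=[nail,reel,crate,gear] B=[fin,node,peg] C=[quill,wedge,orb,valve]
Tick 5: prefer A, take nail from A; A=[reel,crate,gear] B=[fin,node,peg] C=[quill,wedge,orb,valve,nail]
Tick 6: prefer B, take fin from B; A=[reel,crate,gear] B=[node,peg] C=[quill,wedge,orb,valve,nail,fin]
Tick 7: prefer A, take reel from A; A=[crate,gear] B=[node,peg] C=[quill,wedge,orb,valve,nail,fin,reel]

Answer: 7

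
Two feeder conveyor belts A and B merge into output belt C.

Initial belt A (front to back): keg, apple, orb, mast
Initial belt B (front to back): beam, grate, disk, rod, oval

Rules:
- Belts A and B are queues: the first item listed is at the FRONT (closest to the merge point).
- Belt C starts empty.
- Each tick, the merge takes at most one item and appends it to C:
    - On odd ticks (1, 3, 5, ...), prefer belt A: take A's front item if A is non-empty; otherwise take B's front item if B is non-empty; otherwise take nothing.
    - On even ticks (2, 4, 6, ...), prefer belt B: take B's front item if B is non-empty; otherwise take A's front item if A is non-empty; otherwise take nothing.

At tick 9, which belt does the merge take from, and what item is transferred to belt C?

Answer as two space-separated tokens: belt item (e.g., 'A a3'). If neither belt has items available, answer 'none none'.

Tick 1: prefer A, take keg from A; A=[apple,orb,mast] B=[beam,grate,disk,rod,oval] C=[keg]
Tick 2: prefer B, take beam from B; A=[apple,orb,mast] B=[grate,disk,rod,oval] C=[keg,beam]
Tick 3: prefer A, take apple from A; A=[orb,mast] B=[grate,disk,rod,oval] C=[keg,beam,apple]
Tick 4: prefer B, take grate from B; A=[orb,mast] B=[disk,rod,oval] C=[keg,beam,apple,grate]
Tick 5: prefer A, take orb from A; A=[mast] B=[disk,rod,oval] C=[keg,beam,apple,grate,orb]
Tick 6: prefer B, take disk from B; A=[mast] B=[rod,oval] C=[keg,beam,apple,grate,orb,disk]
Tick 7: prefer A, take mast from A; A=[-] B=[rod,oval] C=[keg,beam,apple,grate,orb,disk,mast]
Tick 8: prefer B, take rod from B; A=[-] B=[oval] C=[keg,beam,apple,grate,orb,disk,mast,rod]
Tick 9: prefer A, take oval from B; A=[-] B=[-] C=[keg,beam,apple,grate,orb,disk,mast,rod,oval]

Answer: B oval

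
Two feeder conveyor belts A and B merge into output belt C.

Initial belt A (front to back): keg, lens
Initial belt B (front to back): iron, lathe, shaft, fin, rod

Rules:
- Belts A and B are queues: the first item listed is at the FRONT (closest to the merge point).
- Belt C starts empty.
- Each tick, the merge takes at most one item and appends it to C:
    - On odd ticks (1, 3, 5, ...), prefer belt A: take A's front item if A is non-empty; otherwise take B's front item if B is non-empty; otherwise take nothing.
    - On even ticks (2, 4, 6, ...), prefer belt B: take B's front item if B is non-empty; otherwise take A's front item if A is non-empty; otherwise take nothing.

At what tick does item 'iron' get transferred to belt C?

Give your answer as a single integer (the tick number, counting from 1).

Tick 1: prefer A, take keg from A; A=[lens] B=[iron,lathe,shaft,fin,rod] C=[keg]
Tick 2: prefer B, take iron from B; A=[lens] B=[lathe,shaft,fin,rod] C=[keg,iron]

Answer: 2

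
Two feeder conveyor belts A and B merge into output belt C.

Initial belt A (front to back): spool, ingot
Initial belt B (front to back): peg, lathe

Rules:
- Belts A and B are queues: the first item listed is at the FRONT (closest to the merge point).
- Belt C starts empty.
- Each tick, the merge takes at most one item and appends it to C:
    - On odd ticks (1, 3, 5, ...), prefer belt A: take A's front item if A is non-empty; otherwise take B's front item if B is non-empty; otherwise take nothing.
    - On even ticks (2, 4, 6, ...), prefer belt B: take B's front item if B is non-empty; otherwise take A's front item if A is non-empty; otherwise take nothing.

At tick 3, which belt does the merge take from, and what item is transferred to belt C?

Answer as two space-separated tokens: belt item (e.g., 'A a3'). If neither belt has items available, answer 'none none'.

Answer: A ingot

Derivation:
Tick 1: prefer A, take spool from A; A=[ingot] B=[peg,lathe] C=[spool]
Tick 2: prefer B, take peg from B; A=[ingot] B=[lathe] C=[spool,peg]
Tick 3: prefer A, take ingot from A; A=[-] B=[lathe] C=[spool,peg,ingot]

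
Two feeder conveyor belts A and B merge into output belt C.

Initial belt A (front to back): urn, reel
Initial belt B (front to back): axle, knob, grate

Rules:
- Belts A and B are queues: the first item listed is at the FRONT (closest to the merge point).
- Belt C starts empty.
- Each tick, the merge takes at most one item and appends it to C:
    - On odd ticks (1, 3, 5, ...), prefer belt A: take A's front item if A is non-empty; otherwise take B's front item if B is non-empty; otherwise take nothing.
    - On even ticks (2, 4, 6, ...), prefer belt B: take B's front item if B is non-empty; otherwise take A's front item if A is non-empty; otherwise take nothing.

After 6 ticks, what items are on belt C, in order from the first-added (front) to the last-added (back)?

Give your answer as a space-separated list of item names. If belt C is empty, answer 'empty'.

Answer: urn axle reel knob grate

Derivation:
Tick 1: prefer A, take urn from A; A=[reel] B=[axle,knob,grate] C=[urn]
Tick 2: prefer B, take axle from B; A=[reel] B=[knob,grate] C=[urn,axle]
Tick 3: prefer A, take reel from A; A=[-] B=[knob,grate] C=[urn,axle,reel]
Tick 4: prefer B, take knob from B; A=[-] B=[grate] C=[urn,axle,reel,knob]
Tick 5: prefer A, take grate from B; A=[-] B=[-] C=[urn,axle,reel,knob,grate]
Tick 6: prefer B, both empty, nothing taken; A=[-] B=[-] C=[urn,axle,reel,knob,grate]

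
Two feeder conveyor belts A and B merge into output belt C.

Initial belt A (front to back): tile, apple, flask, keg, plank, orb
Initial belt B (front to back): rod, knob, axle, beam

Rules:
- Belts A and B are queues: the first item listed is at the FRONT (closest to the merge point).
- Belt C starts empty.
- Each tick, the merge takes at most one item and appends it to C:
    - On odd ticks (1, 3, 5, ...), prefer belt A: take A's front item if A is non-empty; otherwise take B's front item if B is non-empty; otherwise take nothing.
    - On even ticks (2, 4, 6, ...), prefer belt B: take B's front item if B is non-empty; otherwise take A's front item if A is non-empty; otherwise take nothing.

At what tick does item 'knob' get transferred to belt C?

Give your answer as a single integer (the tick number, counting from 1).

Answer: 4

Derivation:
Tick 1: prefer A, take tile from A; A=[apple,flask,keg,plank,orb] B=[rod,knob,axle,beam] C=[tile]
Tick 2: prefer B, take rod from B; A=[apple,flask,keg,plank,orb] B=[knob,axle,beam] C=[tile,rod]
Tick 3: prefer A, take apple from A; A=[flask,keg,plank,orb] B=[knob,axle,beam] C=[tile,rod,apple]
Tick 4: prefer B, take knob from B; A=[flask,keg,plank,orb] B=[axle,beam] C=[tile,rod,apple,knob]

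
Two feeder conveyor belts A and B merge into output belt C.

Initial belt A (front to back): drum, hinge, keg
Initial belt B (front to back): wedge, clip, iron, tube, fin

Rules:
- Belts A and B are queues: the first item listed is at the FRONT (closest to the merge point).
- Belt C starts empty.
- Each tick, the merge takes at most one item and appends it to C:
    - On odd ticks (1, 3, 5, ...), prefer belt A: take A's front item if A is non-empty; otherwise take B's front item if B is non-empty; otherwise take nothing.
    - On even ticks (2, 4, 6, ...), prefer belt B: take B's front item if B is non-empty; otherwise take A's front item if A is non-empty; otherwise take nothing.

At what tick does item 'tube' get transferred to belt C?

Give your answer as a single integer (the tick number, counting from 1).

Answer: 7

Derivation:
Tick 1: prefer A, take drum from A; A=[hinge,keg] B=[wedge,clip,iron,tube,fin] C=[drum]
Tick 2: prefer B, take wedge from B; A=[hinge,keg] B=[clip,iron,tube,fin] C=[drum,wedge]
Tick 3: prefer A, take hinge from A; A=[keg] B=[clip,iron,tube,fin] C=[drum,wedge,hinge]
Tick 4: prefer B, take clip from B; A=[keg] B=[iron,tube,fin] C=[drum,wedge,hinge,clip]
Tick 5: prefer A, take keg from A; A=[-] B=[iron,tube,fin] C=[drum,wedge,hinge,clip,keg]
Tick 6: prefer B, take iron from B; A=[-] B=[tube,fin] C=[drum,wedge,hinge,clip,keg,iron]
Tick 7: prefer A, take tube from B; A=[-] B=[fin] C=[drum,wedge,hinge,clip,keg,iron,tube]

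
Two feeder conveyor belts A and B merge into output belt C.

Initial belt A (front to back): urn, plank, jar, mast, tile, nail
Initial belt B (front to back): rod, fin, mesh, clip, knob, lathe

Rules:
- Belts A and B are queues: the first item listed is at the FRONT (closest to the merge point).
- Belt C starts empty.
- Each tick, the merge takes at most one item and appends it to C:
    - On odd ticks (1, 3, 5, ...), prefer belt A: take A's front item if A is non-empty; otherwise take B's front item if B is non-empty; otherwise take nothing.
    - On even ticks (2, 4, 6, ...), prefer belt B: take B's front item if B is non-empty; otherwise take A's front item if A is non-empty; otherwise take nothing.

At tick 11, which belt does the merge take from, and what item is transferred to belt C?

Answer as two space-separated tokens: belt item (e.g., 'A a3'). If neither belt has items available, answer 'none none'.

Tick 1: prefer A, take urn from A; A=[plank,jar,mast,tile,nail] B=[rod,fin,mesh,clip,knob,lathe] C=[urn]
Tick 2: prefer B, take rod from B; A=[plank,jar,mast,tile,nail] B=[fin,mesh,clip,knob,lathe] C=[urn,rod]
Tick 3: prefer A, take plank from A; A=[jar,mast,tile,nail] B=[fin,mesh,clip,knob,lathe] C=[urn,rod,plank]
Tick 4: prefer B, take fin from B; A=[jar,mast,tile,nail] B=[mesh,clip,knob,lathe] C=[urn,rod,plank,fin]
Tick 5: prefer A, take jar from A; A=[mast,tile,nail] B=[mesh,clip,knob,lathe] C=[urn,rod,plank,fin,jar]
Tick 6: prefer B, take mesh from B; A=[mast,tile,nail] B=[clip,knob,lathe] C=[urn,rod,plank,fin,jar,mesh]
Tick 7: prefer A, take mast from A; A=[tile,nail] B=[clip,knob,lathe] C=[urn,rod,plank,fin,jar,mesh,mast]
Tick 8: prefer B, take clip from B; A=[tile,nail] B=[knob,lathe] C=[urn,rod,plank,fin,jar,mesh,mast,clip]
Tick 9: prefer A, take tile from A; A=[nail] B=[knob,lathe] C=[urn,rod,plank,fin,jar,mesh,mast,clip,tile]
Tick 10: prefer B, take knob from B; A=[nail] B=[lathe] C=[urn,rod,plank,fin,jar,mesh,mast,clip,tile,knob]
Tick 11: prefer A, take nail from A; A=[-] B=[lathe] C=[urn,rod,plank,fin,jar,mesh,mast,clip,tile,knob,nail]

Answer: A nail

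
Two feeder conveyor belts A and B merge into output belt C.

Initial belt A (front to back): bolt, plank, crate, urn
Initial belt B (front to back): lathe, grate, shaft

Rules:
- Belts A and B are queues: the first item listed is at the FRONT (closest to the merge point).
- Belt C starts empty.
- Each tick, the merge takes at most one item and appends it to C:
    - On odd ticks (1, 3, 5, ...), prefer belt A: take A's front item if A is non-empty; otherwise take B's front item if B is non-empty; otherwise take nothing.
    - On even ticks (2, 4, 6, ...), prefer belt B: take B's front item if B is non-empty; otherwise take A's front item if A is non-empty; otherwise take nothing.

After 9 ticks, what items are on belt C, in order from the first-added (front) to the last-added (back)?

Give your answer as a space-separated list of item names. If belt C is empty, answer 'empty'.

Tick 1: prefer A, take bolt from A; A=[plank,crate,urn] B=[lathe,grate,shaft] C=[bolt]
Tick 2: prefer B, take lathe from B; A=[plank,crate,urn] B=[grate,shaft] C=[bolt,lathe]
Tick 3: prefer A, take plank from A; A=[crate,urn] B=[grate,shaft] C=[bolt,lathe,plank]
Tick 4: prefer B, take grate from B; A=[crate,urn] B=[shaft] C=[bolt,lathe,plank,grate]
Tick 5: prefer A, take crate from A; A=[urn] B=[shaft] C=[bolt,lathe,plank,grate,crate]
Tick 6: prefer B, take shaft from B; A=[urn] B=[-] C=[bolt,lathe,plank,grate,crate,shaft]
Tick 7: prefer A, take urn from A; A=[-] B=[-] C=[bolt,lathe,plank,grate,crate,shaft,urn]
Tick 8: prefer B, both empty, nothing taken; A=[-] B=[-] C=[bolt,lathe,plank,grate,crate,shaft,urn]
Tick 9: prefer A, both empty, nothing taken; A=[-] B=[-] C=[bolt,lathe,plank,grate,crate,shaft,urn]

Answer: bolt lathe plank grate crate shaft urn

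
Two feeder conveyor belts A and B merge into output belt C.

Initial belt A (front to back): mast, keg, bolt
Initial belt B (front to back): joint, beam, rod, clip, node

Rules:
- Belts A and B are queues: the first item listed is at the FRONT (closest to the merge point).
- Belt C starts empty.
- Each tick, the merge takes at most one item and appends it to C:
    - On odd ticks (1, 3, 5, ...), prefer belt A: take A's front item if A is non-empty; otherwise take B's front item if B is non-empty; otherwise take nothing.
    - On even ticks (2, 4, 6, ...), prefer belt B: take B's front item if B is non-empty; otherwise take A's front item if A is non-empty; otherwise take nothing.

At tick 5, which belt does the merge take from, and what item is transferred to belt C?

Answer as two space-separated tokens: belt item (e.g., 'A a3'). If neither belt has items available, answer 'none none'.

Answer: A bolt

Derivation:
Tick 1: prefer A, take mast from A; A=[keg,bolt] B=[joint,beam,rod,clip,node] C=[mast]
Tick 2: prefer B, take joint from B; A=[keg,bolt] B=[beam,rod,clip,node] C=[mast,joint]
Tick 3: prefer A, take keg from A; A=[bolt] B=[beam,rod,clip,node] C=[mast,joint,keg]
Tick 4: prefer B, take beam from B; A=[bolt] B=[rod,clip,node] C=[mast,joint,keg,beam]
Tick 5: prefer A, take bolt from A; A=[-] B=[rod,clip,node] C=[mast,joint,keg,beam,bolt]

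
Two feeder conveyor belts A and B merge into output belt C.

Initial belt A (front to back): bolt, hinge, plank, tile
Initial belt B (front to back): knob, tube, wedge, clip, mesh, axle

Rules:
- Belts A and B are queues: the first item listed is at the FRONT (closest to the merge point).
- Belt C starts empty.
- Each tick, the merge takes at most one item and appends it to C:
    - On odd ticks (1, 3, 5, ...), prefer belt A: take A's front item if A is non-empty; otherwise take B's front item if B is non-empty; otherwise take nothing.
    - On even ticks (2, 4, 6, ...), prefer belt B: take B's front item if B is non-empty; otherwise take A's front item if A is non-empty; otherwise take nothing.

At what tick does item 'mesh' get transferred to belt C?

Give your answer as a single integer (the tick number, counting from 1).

Tick 1: prefer A, take bolt from A; A=[hinge,plank,tile] B=[knob,tube,wedge,clip,mesh,axle] C=[bolt]
Tick 2: prefer B, take knob from B; A=[hinge,plank,tile] B=[tube,wedge,clip,mesh,axle] C=[bolt,knob]
Tick 3: prefer A, take hinge from A; A=[plank,tile] B=[tube,wedge,clip,mesh,axle] C=[bolt,knob,hinge]
Tick 4: prefer B, take tube from B; A=[plank,tile] B=[wedge,clip,mesh,axle] C=[bolt,knob,hinge,tube]
Tick 5: prefer A, take plank from A; A=[tile] B=[wedge,clip,mesh,axle] C=[bolt,knob,hinge,tube,plank]
Tick 6: prefer B, take wedge from B; A=[tile] B=[clip,mesh,axle] C=[bolt,knob,hinge,tube,plank,wedge]
Tick 7: prefer A, take tile from A; A=[-] B=[clip,mesh,axle] C=[bolt,knob,hinge,tube,plank,wedge,tile]
Tick 8: prefer B, take clip from B; A=[-] B=[mesh,axle] C=[bolt,knob,hinge,tube,plank,wedge,tile,clip]
Tick 9: prefer A, take mesh from B; A=[-] B=[axle] C=[bolt,knob,hinge,tube,plank,wedge,tile,clip,mesh]

Answer: 9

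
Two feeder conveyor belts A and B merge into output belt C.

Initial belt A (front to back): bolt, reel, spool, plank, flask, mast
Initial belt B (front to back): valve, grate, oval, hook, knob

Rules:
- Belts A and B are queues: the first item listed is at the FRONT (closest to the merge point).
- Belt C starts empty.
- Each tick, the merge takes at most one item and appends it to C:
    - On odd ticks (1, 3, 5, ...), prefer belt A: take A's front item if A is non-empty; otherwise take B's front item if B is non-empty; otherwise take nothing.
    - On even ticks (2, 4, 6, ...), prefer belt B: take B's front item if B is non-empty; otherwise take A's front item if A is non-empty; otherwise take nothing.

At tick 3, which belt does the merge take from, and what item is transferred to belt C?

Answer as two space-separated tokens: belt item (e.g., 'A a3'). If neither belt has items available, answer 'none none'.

Tick 1: prefer A, take bolt from A; A=[reel,spool,plank,flask,mast] B=[valve,grate,oval,hook,knob] C=[bolt]
Tick 2: prefer B, take valve from B; A=[reel,spool,plank,flask,mast] B=[grate,oval,hook,knob] C=[bolt,valve]
Tick 3: prefer A, take reel from A; A=[spool,plank,flask,mast] B=[grate,oval,hook,knob] C=[bolt,valve,reel]

Answer: A reel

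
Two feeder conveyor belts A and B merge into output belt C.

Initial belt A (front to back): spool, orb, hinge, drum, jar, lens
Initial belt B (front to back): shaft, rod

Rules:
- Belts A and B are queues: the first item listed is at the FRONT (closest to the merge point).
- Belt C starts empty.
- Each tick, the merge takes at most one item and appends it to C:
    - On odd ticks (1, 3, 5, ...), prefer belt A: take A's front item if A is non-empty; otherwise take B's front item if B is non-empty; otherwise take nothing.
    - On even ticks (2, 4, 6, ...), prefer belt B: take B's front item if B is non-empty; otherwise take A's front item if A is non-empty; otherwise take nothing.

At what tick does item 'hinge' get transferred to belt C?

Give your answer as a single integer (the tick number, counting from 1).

Answer: 5

Derivation:
Tick 1: prefer A, take spool from A; A=[orb,hinge,drum,jar,lens] B=[shaft,rod] C=[spool]
Tick 2: prefer B, take shaft from B; A=[orb,hinge,drum,jar,lens] B=[rod] C=[spool,shaft]
Tick 3: prefer A, take orb from A; A=[hinge,drum,jar,lens] B=[rod] C=[spool,shaft,orb]
Tick 4: prefer B, take rod from B; A=[hinge,drum,jar,lens] B=[-] C=[spool,shaft,orb,rod]
Tick 5: prefer A, take hinge from A; A=[drum,jar,lens] B=[-] C=[spool,shaft,orb,rod,hinge]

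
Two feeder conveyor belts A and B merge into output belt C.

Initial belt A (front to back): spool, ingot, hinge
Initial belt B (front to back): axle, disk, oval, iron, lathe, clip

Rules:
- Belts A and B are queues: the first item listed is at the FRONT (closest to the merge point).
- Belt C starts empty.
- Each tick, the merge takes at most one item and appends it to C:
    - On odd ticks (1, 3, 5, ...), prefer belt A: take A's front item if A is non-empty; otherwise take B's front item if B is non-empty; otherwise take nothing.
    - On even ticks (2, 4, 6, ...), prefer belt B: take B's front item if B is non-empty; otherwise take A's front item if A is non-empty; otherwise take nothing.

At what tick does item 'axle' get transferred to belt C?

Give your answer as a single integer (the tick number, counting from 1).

Answer: 2

Derivation:
Tick 1: prefer A, take spool from A; A=[ingot,hinge] B=[axle,disk,oval,iron,lathe,clip] C=[spool]
Tick 2: prefer B, take axle from B; A=[ingot,hinge] B=[disk,oval,iron,lathe,clip] C=[spool,axle]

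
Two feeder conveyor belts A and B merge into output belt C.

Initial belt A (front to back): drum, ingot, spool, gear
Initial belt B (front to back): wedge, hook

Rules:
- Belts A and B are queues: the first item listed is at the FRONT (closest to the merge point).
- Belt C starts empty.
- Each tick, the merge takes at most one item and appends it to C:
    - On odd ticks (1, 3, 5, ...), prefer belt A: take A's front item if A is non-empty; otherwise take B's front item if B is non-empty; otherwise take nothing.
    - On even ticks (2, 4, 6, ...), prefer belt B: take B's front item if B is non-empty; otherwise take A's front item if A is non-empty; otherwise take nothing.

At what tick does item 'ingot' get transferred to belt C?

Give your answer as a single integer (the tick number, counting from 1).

Answer: 3

Derivation:
Tick 1: prefer A, take drum from A; A=[ingot,spool,gear] B=[wedge,hook] C=[drum]
Tick 2: prefer B, take wedge from B; A=[ingot,spool,gear] B=[hook] C=[drum,wedge]
Tick 3: prefer A, take ingot from A; A=[spool,gear] B=[hook] C=[drum,wedge,ingot]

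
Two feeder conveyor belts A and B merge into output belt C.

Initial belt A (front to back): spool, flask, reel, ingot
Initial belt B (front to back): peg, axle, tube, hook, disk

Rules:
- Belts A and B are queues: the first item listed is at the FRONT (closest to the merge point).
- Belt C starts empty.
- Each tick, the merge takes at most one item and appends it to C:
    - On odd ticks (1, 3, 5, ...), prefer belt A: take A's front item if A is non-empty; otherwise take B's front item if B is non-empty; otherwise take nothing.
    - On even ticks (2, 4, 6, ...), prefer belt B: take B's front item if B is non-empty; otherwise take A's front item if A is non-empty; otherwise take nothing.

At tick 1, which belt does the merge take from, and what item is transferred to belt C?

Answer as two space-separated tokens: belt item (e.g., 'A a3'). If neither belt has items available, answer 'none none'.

Answer: A spool

Derivation:
Tick 1: prefer A, take spool from A; A=[flask,reel,ingot] B=[peg,axle,tube,hook,disk] C=[spool]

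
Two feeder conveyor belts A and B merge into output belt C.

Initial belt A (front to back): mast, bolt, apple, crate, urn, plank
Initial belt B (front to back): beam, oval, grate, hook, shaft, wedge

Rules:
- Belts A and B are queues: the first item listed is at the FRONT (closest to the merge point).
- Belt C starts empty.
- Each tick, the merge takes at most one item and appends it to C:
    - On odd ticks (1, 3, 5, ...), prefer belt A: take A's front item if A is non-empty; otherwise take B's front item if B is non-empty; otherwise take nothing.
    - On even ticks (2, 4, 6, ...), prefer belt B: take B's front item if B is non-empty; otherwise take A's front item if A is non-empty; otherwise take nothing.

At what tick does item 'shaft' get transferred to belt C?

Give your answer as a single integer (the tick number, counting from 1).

Answer: 10

Derivation:
Tick 1: prefer A, take mast from A; A=[bolt,apple,crate,urn,plank] B=[beam,oval,grate,hook,shaft,wedge] C=[mast]
Tick 2: prefer B, take beam from B; A=[bolt,apple,crate,urn,plank] B=[oval,grate,hook,shaft,wedge] C=[mast,beam]
Tick 3: prefer A, take bolt from A; A=[apple,crate,urn,plank] B=[oval,grate,hook,shaft,wedge] C=[mast,beam,bolt]
Tick 4: prefer B, take oval from B; A=[apple,crate,urn,plank] B=[grate,hook,shaft,wedge] C=[mast,beam,bolt,oval]
Tick 5: prefer A, take apple from A; A=[crate,urn,plank] B=[grate,hook,shaft,wedge] C=[mast,beam,bolt,oval,apple]
Tick 6: prefer B, take grate from B; A=[crate,urn,plank] B=[hook,shaft,wedge] C=[mast,beam,bolt,oval,apple,grate]
Tick 7: prefer A, take crate from A; A=[urn,plank] B=[hook,shaft,wedge] C=[mast,beam,bolt,oval,apple,grate,crate]
Tick 8: prefer B, take hook from B; A=[urn,plank] B=[shaft,wedge] C=[mast,beam,bolt,oval,apple,grate,crate,hook]
Tick 9: prefer A, take urn from A; A=[plank] B=[shaft,wedge] C=[mast,beam,bolt,oval,apple,grate,crate,hook,urn]
Tick 10: prefer B, take shaft from B; A=[plank] B=[wedge] C=[mast,beam,bolt,oval,apple,grate,crate,hook,urn,shaft]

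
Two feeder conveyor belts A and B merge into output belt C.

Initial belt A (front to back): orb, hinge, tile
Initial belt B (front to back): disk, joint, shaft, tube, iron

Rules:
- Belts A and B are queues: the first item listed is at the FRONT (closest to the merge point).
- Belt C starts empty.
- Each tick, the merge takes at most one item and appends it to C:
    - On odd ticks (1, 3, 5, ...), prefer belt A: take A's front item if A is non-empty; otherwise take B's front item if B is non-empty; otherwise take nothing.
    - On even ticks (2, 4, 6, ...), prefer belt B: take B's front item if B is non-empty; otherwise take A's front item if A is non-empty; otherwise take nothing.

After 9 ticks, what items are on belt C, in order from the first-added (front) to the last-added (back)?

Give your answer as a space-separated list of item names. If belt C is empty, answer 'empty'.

Answer: orb disk hinge joint tile shaft tube iron

Derivation:
Tick 1: prefer A, take orb from A; A=[hinge,tile] B=[disk,joint,shaft,tube,iron] C=[orb]
Tick 2: prefer B, take disk from B; A=[hinge,tile] B=[joint,shaft,tube,iron] C=[orb,disk]
Tick 3: prefer A, take hinge from A; A=[tile] B=[joint,shaft,tube,iron] C=[orb,disk,hinge]
Tick 4: prefer B, take joint from B; A=[tile] B=[shaft,tube,iron] C=[orb,disk,hinge,joint]
Tick 5: prefer A, take tile from A; A=[-] B=[shaft,tube,iron] C=[orb,disk,hinge,joint,tile]
Tick 6: prefer B, take shaft from B; A=[-] B=[tube,iron] C=[orb,disk,hinge,joint,tile,shaft]
Tick 7: prefer A, take tube from B; A=[-] B=[iron] C=[orb,disk,hinge,joint,tile,shaft,tube]
Tick 8: prefer B, take iron from B; A=[-] B=[-] C=[orb,disk,hinge,joint,tile,shaft,tube,iron]
Tick 9: prefer A, both empty, nothing taken; A=[-] B=[-] C=[orb,disk,hinge,joint,tile,shaft,tube,iron]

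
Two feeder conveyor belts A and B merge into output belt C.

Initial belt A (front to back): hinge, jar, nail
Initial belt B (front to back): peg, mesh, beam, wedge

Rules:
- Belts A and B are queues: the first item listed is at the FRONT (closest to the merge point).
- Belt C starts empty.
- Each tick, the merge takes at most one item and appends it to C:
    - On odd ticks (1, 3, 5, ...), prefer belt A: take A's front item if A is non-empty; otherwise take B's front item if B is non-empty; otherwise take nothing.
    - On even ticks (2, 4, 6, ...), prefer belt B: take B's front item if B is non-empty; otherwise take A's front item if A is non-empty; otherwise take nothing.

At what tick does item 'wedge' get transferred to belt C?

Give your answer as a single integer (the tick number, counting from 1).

Tick 1: prefer A, take hinge from A; A=[jar,nail] B=[peg,mesh,beam,wedge] C=[hinge]
Tick 2: prefer B, take peg from B; A=[jar,nail] B=[mesh,beam,wedge] C=[hinge,peg]
Tick 3: prefer A, take jar from A; A=[nail] B=[mesh,beam,wedge] C=[hinge,peg,jar]
Tick 4: prefer B, take mesh from B; A=[nail] B=[beam,wedge] C=[hinge,peg,jar,mesh]
Tick 5: prefer A, take nail from A; A=[-] B=[beam,wedge] C=[hinge,peg,jar,mesh,nail]
Tick 6: prefer B, take beam from B; A=[-] B=[wedge] C=[hinge,peg,jar,mesh,nail,beam]
Tick 7: prefer A, take wedge from B; A=[-] B=[-] C=[hinge,peg,jar,mesh,nail,beam,wedge]

Answer: 7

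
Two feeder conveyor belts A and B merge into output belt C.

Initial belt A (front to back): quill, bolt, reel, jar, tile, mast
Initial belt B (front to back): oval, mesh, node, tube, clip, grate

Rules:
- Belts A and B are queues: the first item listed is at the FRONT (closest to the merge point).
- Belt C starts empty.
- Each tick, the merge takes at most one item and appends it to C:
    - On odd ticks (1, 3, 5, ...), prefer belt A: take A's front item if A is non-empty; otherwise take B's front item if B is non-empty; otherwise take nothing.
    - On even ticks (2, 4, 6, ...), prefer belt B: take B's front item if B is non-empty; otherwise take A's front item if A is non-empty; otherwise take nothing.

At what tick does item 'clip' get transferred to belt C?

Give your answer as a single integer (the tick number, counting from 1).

Tick 1: prefer A, take quill from A; A=[bolt,reel,jar,tile,mast] B=[oval,mesh,node,tube,clip,grate] C=[quill]
Tick 2: prefer B, take oval from B; A=[bolt,reel,jar,tile,mast] B=[mesh,node,tube,clip,grate] C=[quill,oval]
Tick 3: prefer A, take bolt from A; A=[reel,jar,tile,mast] B=[mesh,node,tube,clip,grate] C=[quill,oval,bolt]
Tick 4: prefer B, take mesh from B; A=[reel,jar,tile,mast] B=[node,tube,clip,grate] C=[quill,oval,bolt,mesh]
Tick 5: prefer A, take reel from A; A=[jar,tile,mast] B=[node,tube,clip,grate] C=[quill,oval,bolt,mesh,reel]
Tick 6: prefer B, take node from B; A=[jar,tile,mast] B=[tube,clip,grate] C=[quill,oval,bolt,mesh,reel,node]
Tick 7: prefer A, take jar from A; A=[tile,mast] B=[tube,clip,grate] C=[quill,oval,bolt,mesh,reel,node,jar]
Tick 8: prefer B, take tube from B; A=[tile,mast] B=[clip,grate] C=[quill,oval,bolt,mesh,reel,node,jar,tube]
Tick 9: prefer A, take tile from A; A=[mast] B=[clip,grate] C=[quill,oval,bolt,mesh,reel,node,jar,tube,tile]
Tick 10: prefer B, take clip from B; A=[mast] B=[grate] C=[quill,oval,bolt,mesh,reel,node,jar,tube,tile,clip]

Answer: 10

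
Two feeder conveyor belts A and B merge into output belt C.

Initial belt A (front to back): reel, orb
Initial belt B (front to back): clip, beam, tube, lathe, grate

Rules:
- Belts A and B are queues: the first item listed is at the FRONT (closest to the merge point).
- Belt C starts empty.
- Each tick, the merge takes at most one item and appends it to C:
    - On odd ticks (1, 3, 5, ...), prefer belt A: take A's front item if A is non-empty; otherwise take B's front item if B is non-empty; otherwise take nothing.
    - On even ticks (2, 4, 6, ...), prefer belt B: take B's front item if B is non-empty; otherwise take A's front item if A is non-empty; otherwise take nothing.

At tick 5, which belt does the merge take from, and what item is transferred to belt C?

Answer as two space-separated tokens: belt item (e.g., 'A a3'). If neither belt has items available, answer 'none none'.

Tick 1: prefer A, take reel from A; A=[orb] B=[clip,beam,tube,lathe,grate] C=[reel]
Tick 2: prefer B, take clip from B; A=[orb] B=[beam,tube,lathe,grate] C=[reel,clip]
Tick 3: prefer A, take orb from A; A=[-] B=[beam,tube,lathe,grate] C=[reel,clip,orb]
Tick 4: prefer B, take beam from B; A=[-] B=[tube,lathe,grate] C=[reel,clip,orb,beam]
Tick 5: prefer A, take tube from B; A=[-] B=[lathe,grate] C=[reel,clip,orb,beam,tube]

Answer: B tube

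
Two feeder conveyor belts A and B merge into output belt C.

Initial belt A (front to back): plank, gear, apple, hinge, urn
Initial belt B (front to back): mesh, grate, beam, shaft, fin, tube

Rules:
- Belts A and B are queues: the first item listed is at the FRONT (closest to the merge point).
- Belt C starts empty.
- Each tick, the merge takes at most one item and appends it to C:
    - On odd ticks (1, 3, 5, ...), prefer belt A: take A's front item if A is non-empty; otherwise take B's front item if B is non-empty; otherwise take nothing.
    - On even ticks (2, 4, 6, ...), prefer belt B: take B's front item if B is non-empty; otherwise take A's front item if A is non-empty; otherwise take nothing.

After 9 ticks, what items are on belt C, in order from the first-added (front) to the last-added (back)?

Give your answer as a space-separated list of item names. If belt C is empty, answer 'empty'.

Answer: plank mesh gear grate apple beam hinge shaft urn

Derivation:
Tick 1: prefer A, take plank from A; A=[gear,apple,hinge,urn] B=[mesh,grate,beam,shaft,fin,tube] C=[plank]
Tick 2: prefer B, take mesh from B; A=[gear,apple,hinge,urn] B=[grate,beam,shaft,fin,tube] C=[plank,mesh]
Tick 3: prefer A, take gear from A; A=[apple,hinge,urn] B=[grate,beam,shaft,fin,tube] C=[plank,mesh,gear]
Tick 4: prefer B, take grate from B; A=[apple,hinge,urn] B=[beam,shaft,fin,tube] C=[plank,mesh,gear,grate]
Tick 5: prefer A, take apple from A; A=[hinge,urn] B=[beam,shaft,fin,tube] C=[plank,mesh,gear,grate,apple]
Tick 6: prefer B, take beam from B; A=[hinge,urn] B=[shaft,fin,tube] C=[plank,mesh,gear,grate,apple,beam]
Tick 7: prefer A, take hinge from A; A=[urn] B=[shaft,fin,tube] C=[plank,mesh,gear,grate,apple,beam,hinge]
Tick 8: prefer B, take shaft from B; A=[urn] B=[fin,tube] C=[plank,mesh,gear,grate,apple,beam,hinge,shaft]
Tick 9: prefer A, take urn from A; A=[-] B=[fin,tube] C=[plank,mesh,gear,grate,apple,beam,hinge,shaft,urn]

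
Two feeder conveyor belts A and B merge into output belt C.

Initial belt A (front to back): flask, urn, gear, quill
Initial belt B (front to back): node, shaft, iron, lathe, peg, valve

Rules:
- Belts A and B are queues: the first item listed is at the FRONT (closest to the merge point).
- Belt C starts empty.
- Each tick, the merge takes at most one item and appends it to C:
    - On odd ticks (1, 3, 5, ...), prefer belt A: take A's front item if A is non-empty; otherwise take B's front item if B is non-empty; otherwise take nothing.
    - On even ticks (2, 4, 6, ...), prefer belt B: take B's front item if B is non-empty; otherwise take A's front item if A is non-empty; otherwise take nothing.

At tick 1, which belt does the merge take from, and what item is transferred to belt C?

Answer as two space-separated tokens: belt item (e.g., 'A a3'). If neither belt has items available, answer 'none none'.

Tick 1: prefer A, take flask from A; A=[urn,gear,quill] B=[node,shaft,iron,lathe,peg,valve] C=[flask]

Answer: A flask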